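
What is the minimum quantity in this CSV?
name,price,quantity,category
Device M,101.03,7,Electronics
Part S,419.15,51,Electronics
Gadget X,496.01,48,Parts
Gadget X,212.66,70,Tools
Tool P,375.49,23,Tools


Computing minimum quantity:
Values: [7, 51, 48, 70, 23]
Min = 7

7


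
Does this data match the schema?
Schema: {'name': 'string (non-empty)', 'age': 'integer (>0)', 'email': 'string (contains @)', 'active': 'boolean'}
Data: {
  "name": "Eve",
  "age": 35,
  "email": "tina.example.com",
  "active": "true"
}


Validating each field against schema:
  name: OK (non-empty string)
  age: OK (positive integer)
  email: FAIL ("tina.example.com" does not contain @)
  active: FAIL ("true" is not a boolean)

Result: INVALID (2 errors: email, active)

INVALID (2 errors: email, active)


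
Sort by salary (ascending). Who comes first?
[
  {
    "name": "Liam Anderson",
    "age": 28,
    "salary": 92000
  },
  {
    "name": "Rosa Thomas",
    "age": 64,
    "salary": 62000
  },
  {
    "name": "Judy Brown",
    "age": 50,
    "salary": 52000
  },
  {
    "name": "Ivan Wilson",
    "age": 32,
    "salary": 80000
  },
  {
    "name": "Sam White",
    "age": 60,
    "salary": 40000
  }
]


Sort by: salary (ascending)

Sorted order:
  1. Sam White (salary = 40000)
  2. Judy Brown (salary = 52000)
  3. Rosa Thomas (salary = 62000)
  4. Ivan Wilson (salary = 80000)
  5. Liam Anderson (salary = 92000)

First: Sam White

Sam White


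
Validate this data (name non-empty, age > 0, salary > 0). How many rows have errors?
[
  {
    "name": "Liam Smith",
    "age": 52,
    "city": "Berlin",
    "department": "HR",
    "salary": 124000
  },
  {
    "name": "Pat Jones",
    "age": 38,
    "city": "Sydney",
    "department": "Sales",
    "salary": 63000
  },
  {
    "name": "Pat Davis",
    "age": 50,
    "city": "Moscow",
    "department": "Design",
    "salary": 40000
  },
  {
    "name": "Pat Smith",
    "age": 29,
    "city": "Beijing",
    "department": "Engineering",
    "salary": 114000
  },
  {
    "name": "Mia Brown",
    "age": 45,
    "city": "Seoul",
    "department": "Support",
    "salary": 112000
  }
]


Validating 5 records:
Rules: name non-empty, age > 0, salary > 0

  Row 1 (Liam Smith): OK
  Row 2 (Pat Jones): OK
  Row 3 (Pat Davis): OK
  Row 4 (Pat Smith): OK
  Row 5 (Mia Brown): OK

Total errors: 0

0 errors


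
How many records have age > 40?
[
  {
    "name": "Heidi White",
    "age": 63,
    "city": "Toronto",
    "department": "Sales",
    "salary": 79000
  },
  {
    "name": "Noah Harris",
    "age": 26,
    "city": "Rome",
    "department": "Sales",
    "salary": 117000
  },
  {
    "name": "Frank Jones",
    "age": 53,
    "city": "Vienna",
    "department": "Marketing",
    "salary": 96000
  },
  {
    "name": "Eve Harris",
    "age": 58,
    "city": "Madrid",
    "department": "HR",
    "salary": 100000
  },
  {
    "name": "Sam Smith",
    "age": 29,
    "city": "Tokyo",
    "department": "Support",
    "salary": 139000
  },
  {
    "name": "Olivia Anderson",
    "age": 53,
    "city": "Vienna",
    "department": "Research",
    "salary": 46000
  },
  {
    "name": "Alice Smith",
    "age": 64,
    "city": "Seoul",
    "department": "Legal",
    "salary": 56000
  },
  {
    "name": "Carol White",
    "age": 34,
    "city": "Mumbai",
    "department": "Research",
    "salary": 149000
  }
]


Data: 8 records
Condition: age > 40

Checking each record:
  Heidi White: 63 MATCH
  Noah Harris: 26
  Frank Jones: 53 MATCH
  Eve Harris: 58 MATCH
  Sam Smith: 29
  Olivia Anderson: 53 MATCH
  Alice Smith: 64 MATCH
  Carol White: 34

Count: 5

5


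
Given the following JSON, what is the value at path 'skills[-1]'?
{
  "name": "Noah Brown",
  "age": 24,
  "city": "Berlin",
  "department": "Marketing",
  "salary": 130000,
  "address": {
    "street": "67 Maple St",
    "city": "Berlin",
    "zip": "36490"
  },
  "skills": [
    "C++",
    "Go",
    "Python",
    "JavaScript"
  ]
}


Query: skills[-1]
Path: skills -> last element
Value: JavaScript

JavaScript


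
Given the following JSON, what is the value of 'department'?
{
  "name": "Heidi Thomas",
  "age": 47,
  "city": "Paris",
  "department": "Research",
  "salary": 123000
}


Looking up field 'department'
Value: Research

Research


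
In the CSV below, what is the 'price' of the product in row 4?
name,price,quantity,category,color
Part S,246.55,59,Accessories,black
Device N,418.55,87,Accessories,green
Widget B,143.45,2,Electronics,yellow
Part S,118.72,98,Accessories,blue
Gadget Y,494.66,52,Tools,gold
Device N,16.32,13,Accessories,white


Query: Row 4 ('Part S'), column 'price'
Value: 118.72

118.72


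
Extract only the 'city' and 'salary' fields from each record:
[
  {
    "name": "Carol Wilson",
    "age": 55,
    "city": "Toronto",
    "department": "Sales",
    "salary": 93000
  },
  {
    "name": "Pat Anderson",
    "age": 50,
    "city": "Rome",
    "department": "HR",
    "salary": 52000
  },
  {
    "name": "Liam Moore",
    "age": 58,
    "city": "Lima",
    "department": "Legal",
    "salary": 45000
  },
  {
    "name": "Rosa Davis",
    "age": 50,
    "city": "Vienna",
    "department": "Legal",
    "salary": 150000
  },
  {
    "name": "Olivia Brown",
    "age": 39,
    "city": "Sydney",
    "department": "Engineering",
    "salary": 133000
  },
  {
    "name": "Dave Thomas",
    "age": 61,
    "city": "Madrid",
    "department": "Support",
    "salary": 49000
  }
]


Original: 6 records with fields: name, age, city, department, salary
Keep: ['city', 'salary']
Drop: ['name', 'age', 'department']
Result: 6 records, 2 fields each

[
  {
    "city": "Toronto",
    "salary": 93000
  },
  {
    "city": "Rome",
    "salary": 52000
  },
  {
    "city": "Lima",
    "salary": 45000
  },
  {
    "city": "Vienna",
    "salary": 150000
  },
  {
    "city": "Sydney",
    "salary": 133000
  },
  {
    "city": "Madrid",
    "salary": 49000
  }
]


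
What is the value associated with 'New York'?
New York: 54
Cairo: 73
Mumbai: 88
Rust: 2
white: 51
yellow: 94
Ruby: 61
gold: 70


Looking up key 'New York'
Value: 54

54


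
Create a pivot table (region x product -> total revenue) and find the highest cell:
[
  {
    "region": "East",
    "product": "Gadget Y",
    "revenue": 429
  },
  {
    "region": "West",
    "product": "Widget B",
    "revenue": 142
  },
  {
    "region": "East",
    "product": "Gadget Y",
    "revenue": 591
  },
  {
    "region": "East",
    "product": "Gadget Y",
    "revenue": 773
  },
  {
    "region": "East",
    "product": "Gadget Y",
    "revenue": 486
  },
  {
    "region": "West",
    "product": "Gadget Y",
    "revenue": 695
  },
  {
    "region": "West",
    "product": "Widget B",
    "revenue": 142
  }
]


Pivot: region (rows) x product (columns) -> total revenue

     Gadget Y      Widget B    
East          2279             0  
West           695           284  

Highest: East / Gadget Y = $2279

East / Gadget Y = $2279


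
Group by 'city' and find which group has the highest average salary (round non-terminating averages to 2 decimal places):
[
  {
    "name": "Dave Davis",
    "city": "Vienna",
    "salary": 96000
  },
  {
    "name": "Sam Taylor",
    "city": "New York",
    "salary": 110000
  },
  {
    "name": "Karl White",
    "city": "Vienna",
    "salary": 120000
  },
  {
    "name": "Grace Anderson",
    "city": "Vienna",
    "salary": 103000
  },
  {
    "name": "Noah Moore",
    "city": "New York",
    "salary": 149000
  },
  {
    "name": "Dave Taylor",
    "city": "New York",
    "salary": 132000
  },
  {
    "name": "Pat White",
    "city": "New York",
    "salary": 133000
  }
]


Group by: city

Groups:
  New York: 4 people, avg salary = 524000/4 = $131000
  Vienna: 3 people, avg salary = 319000/3 ≈ $106333.33

Highest average salary: New York ($131000)

New York ($131000)


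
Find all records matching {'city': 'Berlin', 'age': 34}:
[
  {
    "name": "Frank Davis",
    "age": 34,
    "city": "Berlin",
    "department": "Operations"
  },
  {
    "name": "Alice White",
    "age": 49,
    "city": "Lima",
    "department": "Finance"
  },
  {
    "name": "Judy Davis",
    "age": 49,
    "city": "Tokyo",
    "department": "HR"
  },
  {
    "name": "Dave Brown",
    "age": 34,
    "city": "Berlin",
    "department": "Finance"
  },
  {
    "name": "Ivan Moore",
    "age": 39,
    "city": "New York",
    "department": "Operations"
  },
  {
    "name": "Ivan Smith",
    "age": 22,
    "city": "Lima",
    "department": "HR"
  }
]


Search criteria: {'city': 'Berlin', 'age': 34}

Checking 6 records:
  Frank Davis: {city: Berlin, age: 34} <-- MATCH
  Alice White: {city: Lima, age: 49}
  Judy Davis: {city: Tokyo, age: 49}
  Dave Brown: {city: Berlin, age: 34} <-- MATCH
  Ivan Moore: {city: New York, age: 39}
  Ivan Smith: {city: Lima, age: 22}

Matches: ["Frank Davis", "Dave Brown"]

["Frank Davis", "Dave Brown"]


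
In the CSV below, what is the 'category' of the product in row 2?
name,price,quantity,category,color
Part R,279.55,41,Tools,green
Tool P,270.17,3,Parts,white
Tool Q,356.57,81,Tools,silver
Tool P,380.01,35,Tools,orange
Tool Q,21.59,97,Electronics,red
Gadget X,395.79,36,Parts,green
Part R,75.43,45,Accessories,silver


Query: Row 2 ('Tool P'), column 'category'
Value: Parts

Parts


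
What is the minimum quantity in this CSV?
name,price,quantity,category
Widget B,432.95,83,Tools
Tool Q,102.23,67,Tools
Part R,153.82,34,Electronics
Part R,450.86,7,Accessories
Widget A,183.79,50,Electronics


Computing minimum quantity:
Values: [83, 67, 34, 7, 50]
Min = 7

7


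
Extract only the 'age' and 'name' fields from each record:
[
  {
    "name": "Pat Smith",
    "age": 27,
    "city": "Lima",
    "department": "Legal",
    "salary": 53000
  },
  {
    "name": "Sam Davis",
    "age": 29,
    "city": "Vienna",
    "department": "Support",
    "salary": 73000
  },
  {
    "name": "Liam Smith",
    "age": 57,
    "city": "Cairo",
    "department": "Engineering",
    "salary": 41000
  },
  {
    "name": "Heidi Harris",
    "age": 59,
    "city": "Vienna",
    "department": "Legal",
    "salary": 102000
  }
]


Original: 4 records with fields: name, age, city, department, salary
Keep: ['age', 'name']
Drop: ['city', 'department', 'salary']
Result: 4 records, 2 fields each

[
  {
    "age": 27,
    "name": "Pat Smith"
  },
  {
    "age": 29,
    "name": "Sam Davis"
  },
  {
    "age": 57,
    "name": "Liam Smith"
  },
  {
    "age": 59,
    "name": "Heidi Harris"
  }
]


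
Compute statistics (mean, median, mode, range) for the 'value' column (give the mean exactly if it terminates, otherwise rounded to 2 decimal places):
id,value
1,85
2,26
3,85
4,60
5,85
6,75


Data: [85, 26, 85, 60, 85, 75]
Count: 6
Sum: 416
Mean: 416/6 ≈ 69.33 (rounded to 2 decimal places)
Sorted: [26, 60, 75, 85, 85, 85]
Median: 80.0
Mode: 85 (3 times)
Range: 85 - 26 = 59
Min: 26, Max: 85

mean≈69.33, median=80.0, mode=85, range=59


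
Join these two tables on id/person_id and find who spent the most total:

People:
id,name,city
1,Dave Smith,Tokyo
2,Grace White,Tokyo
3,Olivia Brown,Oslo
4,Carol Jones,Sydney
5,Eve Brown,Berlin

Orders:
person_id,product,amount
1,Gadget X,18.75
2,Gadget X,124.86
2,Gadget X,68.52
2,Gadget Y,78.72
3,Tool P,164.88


Join on: people.id = orders.person_id

Joined rows:
  Dave Smith (Tokyo) bought Gadget X for $18.75
  Grace White (Tokyo) bought Gadget X for $124.86
  Grace White (Tokyo) bought Gadget X for $68.52
  Grace White (Tokyo) bought Gadget Y for $78.72
  Olivia Brown (Oslo) bought Tool P for $164.88

Total per person:
  Grace White: $272.10
  Olivia Brown: $164.88
  Dave Smith: $18.75

Top spender: Grace White ($272.10)

Grace White ($272.10)


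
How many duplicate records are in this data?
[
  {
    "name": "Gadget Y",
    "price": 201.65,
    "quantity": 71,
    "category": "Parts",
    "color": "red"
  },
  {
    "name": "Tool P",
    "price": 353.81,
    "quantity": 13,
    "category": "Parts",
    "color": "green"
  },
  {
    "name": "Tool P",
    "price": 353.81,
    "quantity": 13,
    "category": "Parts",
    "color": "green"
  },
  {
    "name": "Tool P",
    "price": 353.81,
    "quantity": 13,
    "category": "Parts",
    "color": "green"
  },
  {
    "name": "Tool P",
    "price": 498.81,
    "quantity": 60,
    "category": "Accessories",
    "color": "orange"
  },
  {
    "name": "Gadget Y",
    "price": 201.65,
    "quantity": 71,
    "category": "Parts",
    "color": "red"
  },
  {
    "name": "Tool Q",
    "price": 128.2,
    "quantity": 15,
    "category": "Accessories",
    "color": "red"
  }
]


Checking 7 records for duplicates:

  Row 1: Gadget Y ($201.65, qty 71)
  Row 2: Tool P ($353.81, qty 13)
  Row 3: Tool P ($353.81, qty 13) <-- DUPLICATE
  Row 4: Tool P ($353.81, qty 13) <-- DUPLICATE
  Row 5: Tool P ($498.81, qty 60)
  Row 6: Gadget Y ($201.65, qty 71) <-- DUPLICATE
  Row 7: Tool Q ($128.2, qty 15)

Duplicates found: 3
Unique records: 4

3 duplicates, 4 unique


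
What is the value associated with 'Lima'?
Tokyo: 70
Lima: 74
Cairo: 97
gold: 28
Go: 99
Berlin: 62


Looking up key 'Lima'
Value: 74

74


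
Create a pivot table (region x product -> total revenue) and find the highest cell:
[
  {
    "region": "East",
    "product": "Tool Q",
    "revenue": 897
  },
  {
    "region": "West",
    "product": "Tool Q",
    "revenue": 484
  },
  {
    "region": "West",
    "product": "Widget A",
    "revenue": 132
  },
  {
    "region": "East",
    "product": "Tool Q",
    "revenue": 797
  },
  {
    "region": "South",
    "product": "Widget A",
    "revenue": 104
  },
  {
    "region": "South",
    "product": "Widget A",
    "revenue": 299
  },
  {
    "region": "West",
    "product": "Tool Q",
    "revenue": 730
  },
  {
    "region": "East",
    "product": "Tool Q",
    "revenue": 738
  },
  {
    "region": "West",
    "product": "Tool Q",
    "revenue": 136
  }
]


Pivot: region (rows) x product (columns) -> total revenue

     Tool Q        Widget A    
East          2432             0  
South            0           403  
West          1350           132  

Highest: East / Tool Q = $2432

East / Tool Q = $2432


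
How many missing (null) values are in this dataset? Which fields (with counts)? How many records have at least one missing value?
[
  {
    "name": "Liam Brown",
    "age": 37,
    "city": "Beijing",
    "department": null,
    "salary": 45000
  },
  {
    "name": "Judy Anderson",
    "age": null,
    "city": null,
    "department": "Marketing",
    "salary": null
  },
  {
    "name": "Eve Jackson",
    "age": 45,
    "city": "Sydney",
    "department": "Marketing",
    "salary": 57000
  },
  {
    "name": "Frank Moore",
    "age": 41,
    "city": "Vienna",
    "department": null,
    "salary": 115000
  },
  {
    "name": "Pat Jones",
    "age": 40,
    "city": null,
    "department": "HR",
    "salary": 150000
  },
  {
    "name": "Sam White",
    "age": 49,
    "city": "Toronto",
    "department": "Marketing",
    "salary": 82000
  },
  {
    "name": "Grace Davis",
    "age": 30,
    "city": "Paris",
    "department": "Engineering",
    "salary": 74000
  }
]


Checking for missing (null) values in 7 records:

  Liam Brown: department
  Judy Anderson: age, city, salary
  Eve Jackson: complete
  Frank Moore: department
  Pat Jones: city
  Sam White: complete
  Grace Davis: complete

Per field:
  name: 0 missing
  age: 1 missing
  city: 2 missing
  department: 2 missing
  salary: 1 missing

Total missing values: 6
Records with any missing: 4

6 missing values (age: 1, city: 2, department: 2, salary: 1); 4 incomplete records


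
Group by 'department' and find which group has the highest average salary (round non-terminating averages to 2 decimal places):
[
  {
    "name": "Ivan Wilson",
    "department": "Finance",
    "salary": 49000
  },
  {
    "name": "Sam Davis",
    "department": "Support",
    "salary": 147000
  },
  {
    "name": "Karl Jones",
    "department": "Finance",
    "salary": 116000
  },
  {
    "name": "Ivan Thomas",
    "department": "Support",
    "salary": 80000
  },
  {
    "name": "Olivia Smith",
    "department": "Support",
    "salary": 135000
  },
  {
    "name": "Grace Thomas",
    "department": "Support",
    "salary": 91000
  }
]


Group by: department

Groups:
  Finance: 2 people, avg salary = 165000/2 = $82500
  Support: 4 people, avg salary = 453000/4 = $113250

Highest average salary: Support ($113250)

Support ($113250)


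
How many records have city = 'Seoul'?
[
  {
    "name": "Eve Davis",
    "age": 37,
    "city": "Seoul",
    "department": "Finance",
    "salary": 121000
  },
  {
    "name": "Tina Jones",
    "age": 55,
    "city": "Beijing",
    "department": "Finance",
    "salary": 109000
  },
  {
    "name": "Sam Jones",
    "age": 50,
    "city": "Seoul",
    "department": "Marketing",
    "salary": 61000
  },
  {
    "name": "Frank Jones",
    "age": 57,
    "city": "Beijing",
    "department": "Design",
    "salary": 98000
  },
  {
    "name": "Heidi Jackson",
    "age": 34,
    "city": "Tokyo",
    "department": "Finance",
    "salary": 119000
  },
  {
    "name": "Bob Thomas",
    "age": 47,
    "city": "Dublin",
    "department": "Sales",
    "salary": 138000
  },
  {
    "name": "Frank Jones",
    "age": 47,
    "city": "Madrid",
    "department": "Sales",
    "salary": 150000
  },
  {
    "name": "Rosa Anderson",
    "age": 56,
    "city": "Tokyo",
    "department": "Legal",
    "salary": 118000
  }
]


Data: 8 records
Condition: city = 'Seoul'

Checking each record:
  Eve Davis: Seoul MATCH
  Tina Jones: Beijing
  Sam Jones: Seoul MATCH
  Frank Jones: Beijing
  Heidi Jackson: Tokyo
  Bob Thomas: Dublin
  Frank Jones: Madrid
  Rosa Anderson: Tokyo

Count: 2

2


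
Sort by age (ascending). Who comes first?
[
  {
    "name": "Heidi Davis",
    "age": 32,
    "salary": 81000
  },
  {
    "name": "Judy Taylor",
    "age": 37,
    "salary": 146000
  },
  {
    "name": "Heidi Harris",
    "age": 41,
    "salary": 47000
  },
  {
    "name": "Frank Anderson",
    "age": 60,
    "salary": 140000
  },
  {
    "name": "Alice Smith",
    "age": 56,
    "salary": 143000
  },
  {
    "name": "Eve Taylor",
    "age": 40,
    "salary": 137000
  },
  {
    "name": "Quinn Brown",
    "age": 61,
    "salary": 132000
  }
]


Sort by: age (ascending)

Sorted order:
  1. Heidi Davis (age = 32)
  2. Judy Taylor (age = 37)
  3. Eve Taylor (age = 40)
  4. Heidi Harris (age = 41)
  5. Alice Smith (age = 56)
  6. Frank Anderson (age = 60)
  7. Quinn Brown (age = 61)

First: Heidi Davis

Heidi Davis


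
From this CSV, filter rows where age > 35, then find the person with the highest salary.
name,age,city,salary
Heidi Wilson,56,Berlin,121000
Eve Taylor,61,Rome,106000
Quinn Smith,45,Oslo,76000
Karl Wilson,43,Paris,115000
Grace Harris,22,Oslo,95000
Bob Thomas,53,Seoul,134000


Filter: age > 35
Sort by: salary (descending)

Filtered records (5):
  Bob Thomas, age 53, salary $134000
  Heidi Wilson, age 56, salary $121000
  Karl Wilson, age 43, salary $115000
  Eve Taylor, age 61, salary $106000
  Quinn Smith, age 45, salary $76000

Highest salary: Bob Thomas ($134000)

Bob Thomas


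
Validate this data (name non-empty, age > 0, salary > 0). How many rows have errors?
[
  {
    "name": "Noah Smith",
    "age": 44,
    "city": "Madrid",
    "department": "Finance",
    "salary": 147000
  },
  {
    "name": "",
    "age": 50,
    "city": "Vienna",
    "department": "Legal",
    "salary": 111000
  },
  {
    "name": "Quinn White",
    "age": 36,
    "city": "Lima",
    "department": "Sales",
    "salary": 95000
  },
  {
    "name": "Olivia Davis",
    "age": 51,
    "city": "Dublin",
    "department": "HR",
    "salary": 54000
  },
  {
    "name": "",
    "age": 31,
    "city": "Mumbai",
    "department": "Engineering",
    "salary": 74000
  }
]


Validating 5 records:
Rules: name non-empty, age > 0, salary > 0

  Row 1 (Noah Smith): OK
  Row 2 (???): empty name
  Row 3 (Quinn White): OK
  Row 4 (Olivia Davis): OK
  Row 5 (???): empty name

Total errors: 2

2 errors


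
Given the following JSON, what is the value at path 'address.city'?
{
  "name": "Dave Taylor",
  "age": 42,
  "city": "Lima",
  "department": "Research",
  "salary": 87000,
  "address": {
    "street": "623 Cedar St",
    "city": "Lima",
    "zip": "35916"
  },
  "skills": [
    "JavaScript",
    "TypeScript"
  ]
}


Query: address.city
Path: address -> city
Value: Lima

Lima


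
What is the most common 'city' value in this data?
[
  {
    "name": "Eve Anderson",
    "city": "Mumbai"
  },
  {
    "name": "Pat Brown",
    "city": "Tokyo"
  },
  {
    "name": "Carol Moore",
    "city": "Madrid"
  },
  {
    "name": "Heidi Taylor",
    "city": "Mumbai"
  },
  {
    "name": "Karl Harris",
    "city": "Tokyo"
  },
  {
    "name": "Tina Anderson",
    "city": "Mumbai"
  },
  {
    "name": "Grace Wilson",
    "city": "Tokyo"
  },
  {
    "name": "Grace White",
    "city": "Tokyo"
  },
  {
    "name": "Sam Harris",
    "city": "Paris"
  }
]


Counting 'city' values across 9 records:

  Tokyo: 4 ####
  Mumbai: 3 ###
  Madrid: 1 #
  Paris: 1 #

Most common: Tokyo (4 times)

Tokyo (4 times)


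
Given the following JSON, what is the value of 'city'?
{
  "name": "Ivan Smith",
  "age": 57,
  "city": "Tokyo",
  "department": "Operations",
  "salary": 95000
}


Looking up field 'city'
Value: Tokyo

Tokyo


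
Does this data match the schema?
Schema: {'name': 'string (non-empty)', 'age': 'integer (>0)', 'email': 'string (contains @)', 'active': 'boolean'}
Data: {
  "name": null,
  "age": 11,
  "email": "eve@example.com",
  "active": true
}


Validating each field against schema:
  name: FAIL (null is not a string)
  age: OK (positive integer)
  email: OK (string with @)
  active: OK (boolean)

Result: INVALID (1 error: name)

INVALID (1 error: name)


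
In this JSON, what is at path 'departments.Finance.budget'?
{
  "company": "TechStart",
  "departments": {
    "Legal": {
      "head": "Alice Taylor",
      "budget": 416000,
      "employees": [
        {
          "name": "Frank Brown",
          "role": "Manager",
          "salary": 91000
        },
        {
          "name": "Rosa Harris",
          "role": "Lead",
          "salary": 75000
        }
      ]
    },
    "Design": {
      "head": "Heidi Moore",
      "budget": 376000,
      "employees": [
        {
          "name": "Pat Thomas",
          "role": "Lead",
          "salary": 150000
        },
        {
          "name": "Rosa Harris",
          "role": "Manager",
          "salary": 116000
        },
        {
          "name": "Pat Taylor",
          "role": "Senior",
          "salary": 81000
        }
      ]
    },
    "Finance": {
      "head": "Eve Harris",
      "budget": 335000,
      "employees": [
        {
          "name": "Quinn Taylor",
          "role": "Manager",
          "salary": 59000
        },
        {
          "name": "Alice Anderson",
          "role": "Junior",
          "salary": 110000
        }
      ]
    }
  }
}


Path: departments.Finance.budget

Navigate:
  -> departments
  -> Finance
  -> budget = 335000

335000


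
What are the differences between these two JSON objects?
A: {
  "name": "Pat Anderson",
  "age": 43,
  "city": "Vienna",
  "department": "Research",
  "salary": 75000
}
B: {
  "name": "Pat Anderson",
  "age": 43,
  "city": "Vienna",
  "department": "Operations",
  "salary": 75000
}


Comparing each field (in key order):
  name: same
  age: same
  city: same
  department: DIFFERENT
  salary: same
Differences:
  department: Research -> Operations

1 field(s) changed

1 change: department


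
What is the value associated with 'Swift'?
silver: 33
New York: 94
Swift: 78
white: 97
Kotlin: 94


Looking up key 'Swift'
Value: 78

78


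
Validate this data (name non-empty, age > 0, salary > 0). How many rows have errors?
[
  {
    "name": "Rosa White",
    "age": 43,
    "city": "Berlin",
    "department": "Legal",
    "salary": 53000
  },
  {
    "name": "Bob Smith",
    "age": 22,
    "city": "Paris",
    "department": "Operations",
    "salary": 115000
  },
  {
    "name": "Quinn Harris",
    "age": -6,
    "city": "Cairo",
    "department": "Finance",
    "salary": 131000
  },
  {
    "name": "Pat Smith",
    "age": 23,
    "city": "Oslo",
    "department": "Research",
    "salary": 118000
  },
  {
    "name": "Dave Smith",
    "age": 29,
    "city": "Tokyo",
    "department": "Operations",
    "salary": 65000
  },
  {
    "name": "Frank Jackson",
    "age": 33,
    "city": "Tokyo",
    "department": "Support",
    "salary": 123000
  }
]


Validating 6 records:
Rules: name non-empty, age > 0, salary > 0

  Row 1 (Rosa White): OK
  Row 2 (Bob Smith): OK
  Row 3 (Quinn Harris): negative age: -6
  Row 4 (Pat Smith): OK
  Row 5 (Dave Smith): OK
  Row 6 (Frank Jackson): OK

Total errors: 1

1 errors


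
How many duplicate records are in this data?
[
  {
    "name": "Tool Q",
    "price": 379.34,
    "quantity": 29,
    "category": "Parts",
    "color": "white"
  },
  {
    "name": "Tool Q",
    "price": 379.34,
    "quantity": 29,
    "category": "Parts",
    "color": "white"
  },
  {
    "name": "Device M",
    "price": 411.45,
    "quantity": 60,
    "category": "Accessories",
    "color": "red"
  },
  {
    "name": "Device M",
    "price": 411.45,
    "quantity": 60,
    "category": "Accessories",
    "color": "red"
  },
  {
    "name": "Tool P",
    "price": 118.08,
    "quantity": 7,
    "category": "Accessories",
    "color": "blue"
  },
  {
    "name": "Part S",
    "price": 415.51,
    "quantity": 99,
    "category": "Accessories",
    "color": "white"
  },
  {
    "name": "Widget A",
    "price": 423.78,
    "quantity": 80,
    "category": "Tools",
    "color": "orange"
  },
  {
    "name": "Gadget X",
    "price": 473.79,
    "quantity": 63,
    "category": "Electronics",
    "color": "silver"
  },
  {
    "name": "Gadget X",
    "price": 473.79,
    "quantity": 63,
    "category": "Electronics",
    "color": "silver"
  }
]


Checking 9 records for duplicates:

  Row 1: Tool Q ($379.34, qty 29)
  Row 2: Tool Q ($379.34, qty 29) <-- DUPLICATE
  Row 3: Device M ($411.45, qty 60)
  Row 4: Device M ($411.45, qty 60) <-- DUPLICATE
  Row 5: Tool P ($118.08, qty 7)
  Row 6: Part S ($415.51, qty 99)
  Row 7: Widget A ($423.78, qty 80)
  Row 8: Gadget X ($473.79, qty 63)
  Row 9: Gadget X ($473.79, qty 63) <-- DUPLICATE

Duplicates found: 3
Unique records: 6

3 duplicates, 6 unique


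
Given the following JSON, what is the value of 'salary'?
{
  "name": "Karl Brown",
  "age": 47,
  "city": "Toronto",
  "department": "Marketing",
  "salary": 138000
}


Looking up field 'salary'
Value: 138000

138000


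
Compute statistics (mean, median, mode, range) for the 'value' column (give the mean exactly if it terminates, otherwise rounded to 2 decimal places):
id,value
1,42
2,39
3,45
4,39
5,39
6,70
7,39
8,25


Data: [42, 39, 45, 39, 39, 70, 39, 25]
Count: 8
Sum: 338
Mean: 338/8 = 42.25
Sorted: [25, 39, 39, 39, 39, 42, 45, 70]
Median: 39.0
Mode: 39 (4 times)
Range: 70 - 25 = 45
Min: 25, Max: 70

mean=42.25, median=39.0, mode=39, range=45


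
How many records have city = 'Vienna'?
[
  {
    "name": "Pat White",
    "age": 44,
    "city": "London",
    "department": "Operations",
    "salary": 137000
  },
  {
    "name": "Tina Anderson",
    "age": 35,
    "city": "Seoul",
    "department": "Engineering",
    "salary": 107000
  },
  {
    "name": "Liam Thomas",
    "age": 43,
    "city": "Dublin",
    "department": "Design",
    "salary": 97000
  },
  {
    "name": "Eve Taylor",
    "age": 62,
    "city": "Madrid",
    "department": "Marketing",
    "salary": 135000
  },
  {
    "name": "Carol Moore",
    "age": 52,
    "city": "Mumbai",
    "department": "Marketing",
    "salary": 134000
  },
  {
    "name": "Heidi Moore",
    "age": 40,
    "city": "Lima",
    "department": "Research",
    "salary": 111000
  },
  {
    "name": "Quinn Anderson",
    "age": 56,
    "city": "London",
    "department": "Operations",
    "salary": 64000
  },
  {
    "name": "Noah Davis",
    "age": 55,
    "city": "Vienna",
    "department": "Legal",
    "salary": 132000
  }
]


Data: 8 records
Condition: city = 'Vienna'

Checking each record:
  Pat White: London
  Tina Anderson: Seoul
  Liam Thomas: Dublin
  Eve Taylor: Madrid
  Carol Moore: Mumbai
  Heidi Moore: Lima
  Quinn Anderson: London
  Noah Davis: Vienna MATCH

Count: 1

1


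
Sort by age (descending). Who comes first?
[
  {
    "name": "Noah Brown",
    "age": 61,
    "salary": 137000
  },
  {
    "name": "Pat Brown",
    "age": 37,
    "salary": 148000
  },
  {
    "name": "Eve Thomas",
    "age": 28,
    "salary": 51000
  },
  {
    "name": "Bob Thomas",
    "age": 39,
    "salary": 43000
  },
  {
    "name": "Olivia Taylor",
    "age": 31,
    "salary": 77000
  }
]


Sort by: age (descending)

Sorted order:
  1. Noah Brown (age = 61)
  2. Bob Thomas (age = 39)
  3. Pat Brown (age = 37)
  4. Olivia Taylor (age = 31)
  5. Eve Thomas (age = 28)

First: Noah Brown

Noah Brown


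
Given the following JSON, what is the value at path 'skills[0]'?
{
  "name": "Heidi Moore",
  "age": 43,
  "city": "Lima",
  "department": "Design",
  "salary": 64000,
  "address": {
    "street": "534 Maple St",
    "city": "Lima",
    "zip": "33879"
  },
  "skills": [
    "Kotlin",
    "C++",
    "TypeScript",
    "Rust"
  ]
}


Query: skills[0]
Path: skills -> first element
Value: Kotlin

Kotlin


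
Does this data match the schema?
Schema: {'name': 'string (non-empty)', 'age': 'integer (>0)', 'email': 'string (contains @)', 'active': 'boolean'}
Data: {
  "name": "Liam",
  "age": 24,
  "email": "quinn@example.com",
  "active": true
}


Validating each field against schema:
  name: OK (non-empty string)
  age: OK (positive integer)
  email: OK (string with @)
  active: OK (boolean)

Result: VALID

VALID


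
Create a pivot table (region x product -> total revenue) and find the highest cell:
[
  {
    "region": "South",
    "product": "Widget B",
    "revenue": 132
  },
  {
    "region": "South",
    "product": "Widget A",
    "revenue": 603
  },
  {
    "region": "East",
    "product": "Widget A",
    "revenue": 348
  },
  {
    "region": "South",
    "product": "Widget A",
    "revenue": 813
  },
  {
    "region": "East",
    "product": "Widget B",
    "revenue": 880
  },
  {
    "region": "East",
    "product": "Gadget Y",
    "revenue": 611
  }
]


Pivot: region (rows) x product (columns) -> total revenue

     Gadget Y      Widget A      Widget B    
East           611           348           880  
South            0          1416           132  

Highest: South / Widget A = $1416

South / Widget A = $1416


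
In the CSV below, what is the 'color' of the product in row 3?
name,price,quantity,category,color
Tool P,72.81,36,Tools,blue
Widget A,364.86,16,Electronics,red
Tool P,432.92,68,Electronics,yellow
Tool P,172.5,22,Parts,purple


Query: Row 3 ('Tool P'), column 'color'
Value: yellow

yellow


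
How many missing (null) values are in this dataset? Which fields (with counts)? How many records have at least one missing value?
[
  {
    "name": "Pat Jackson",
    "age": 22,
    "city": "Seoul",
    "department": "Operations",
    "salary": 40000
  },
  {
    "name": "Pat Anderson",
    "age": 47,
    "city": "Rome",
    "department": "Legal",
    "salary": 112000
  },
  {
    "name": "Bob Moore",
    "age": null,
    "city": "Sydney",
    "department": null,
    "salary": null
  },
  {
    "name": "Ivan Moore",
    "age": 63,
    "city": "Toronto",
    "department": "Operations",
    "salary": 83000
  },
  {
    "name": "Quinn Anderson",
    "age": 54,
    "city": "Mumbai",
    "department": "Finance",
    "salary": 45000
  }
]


Checking for missing (null) values in 5 records:

  Pat Jackson: complete
  Pat Anderson: complete
  Bob Moore: age, department, salary
  Ivan Moore: complete
  Quinn Anderson: complete

Per field:
  name: 0 missing
  age: 1 missing
  city: 0 missing
  department: 1 missing
  salary: 1 missing

Total missing values: 3
Records with any missing: 1

3 missing values (age: 1, department: 1, salary: 1); 1 incomplete records


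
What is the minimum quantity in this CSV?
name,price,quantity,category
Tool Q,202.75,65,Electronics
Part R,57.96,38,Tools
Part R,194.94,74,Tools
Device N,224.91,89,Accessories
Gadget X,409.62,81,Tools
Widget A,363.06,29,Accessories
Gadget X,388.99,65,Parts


Computing minimum quantity:
Values: [65, 38, 74, 89, 81, 29, 65]
Min = 29

29


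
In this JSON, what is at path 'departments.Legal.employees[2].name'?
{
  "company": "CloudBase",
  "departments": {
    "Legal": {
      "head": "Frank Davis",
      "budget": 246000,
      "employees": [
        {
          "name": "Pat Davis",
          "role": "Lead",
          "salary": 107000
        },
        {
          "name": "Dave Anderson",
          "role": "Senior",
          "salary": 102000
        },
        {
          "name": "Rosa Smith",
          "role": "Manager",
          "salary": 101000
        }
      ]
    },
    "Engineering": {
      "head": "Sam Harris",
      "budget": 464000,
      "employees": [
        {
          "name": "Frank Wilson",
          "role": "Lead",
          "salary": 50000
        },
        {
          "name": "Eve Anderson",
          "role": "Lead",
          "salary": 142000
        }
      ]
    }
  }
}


Path: departments.Legal.employees[2].name

Navigate:
  -> departments
  -> Legal
  -> employees[2].name = 'Rosa Smith'

Rosa Smith


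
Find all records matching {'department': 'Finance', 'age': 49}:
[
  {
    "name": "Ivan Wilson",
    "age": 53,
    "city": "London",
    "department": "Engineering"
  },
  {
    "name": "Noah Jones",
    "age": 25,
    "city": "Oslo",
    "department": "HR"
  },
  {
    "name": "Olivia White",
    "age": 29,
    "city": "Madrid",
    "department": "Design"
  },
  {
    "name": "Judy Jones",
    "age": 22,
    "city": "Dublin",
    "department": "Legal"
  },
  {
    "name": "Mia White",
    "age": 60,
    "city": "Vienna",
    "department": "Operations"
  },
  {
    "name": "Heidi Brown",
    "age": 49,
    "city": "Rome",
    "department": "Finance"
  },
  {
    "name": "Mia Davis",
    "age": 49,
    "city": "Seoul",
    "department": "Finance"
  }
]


Search criteria: {'department': 'Finance', 'age': 49}

Checking 7 records:
  Ivan Wilson: {department: Engineering, age: 53}
  Noah Jones: {department: HR, age: 25}
  Olivia White: {department: Design, age: 29}
  Judy Jones: {department: Legal, age: 22}
  Mia White: {department: Operations, age: 60}
  Heidi Brown: {department: Finance, age: 49} <-- MATCH
  Mia Davis: {department: Finance, age: 49} <-- MATCH

Matches: ["Heidi Brown", "Mia Davis"]

["Heidi Brown", "Mia Davis"]


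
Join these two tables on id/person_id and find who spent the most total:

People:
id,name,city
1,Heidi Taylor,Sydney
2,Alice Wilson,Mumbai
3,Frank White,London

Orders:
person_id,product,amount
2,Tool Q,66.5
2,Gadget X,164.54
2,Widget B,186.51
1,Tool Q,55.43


Join on: people.id = orders.person_id

Joined rows:
  Alice Wilson (Mumbai) bought Tool Q for $66.5
  Alice Wilson (Mumbai) bought Gadget X for $164.54
  Alice Wilson (Mumbai) bought Widget B for $186.51
  Heidi Taylor (Sydney) bought Tool Q for $55.43

Total per person:
  Alice Wilson: $417.55
  Heidi Taylor: $55.43

Top spender: Alice Wilson ($417.55)

Alice Wilson ($417.55)


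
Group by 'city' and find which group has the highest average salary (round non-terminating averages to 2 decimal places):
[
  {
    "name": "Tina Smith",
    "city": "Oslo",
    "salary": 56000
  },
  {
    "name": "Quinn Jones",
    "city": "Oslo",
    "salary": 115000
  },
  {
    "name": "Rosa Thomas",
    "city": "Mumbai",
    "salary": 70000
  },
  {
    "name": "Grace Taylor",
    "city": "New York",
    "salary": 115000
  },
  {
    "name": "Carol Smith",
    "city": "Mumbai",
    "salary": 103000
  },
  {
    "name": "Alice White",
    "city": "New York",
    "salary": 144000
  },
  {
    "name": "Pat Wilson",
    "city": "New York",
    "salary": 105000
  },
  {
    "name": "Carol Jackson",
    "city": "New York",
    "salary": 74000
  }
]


Group by: city

Groups:
  Mumbai: 2 people, avg salary = 173000/2 = $86500
  New York: 4 people, avg salary = 438000/4 = $109500
  Oslo: 2 people, avg salary = 171000/2 = $85500

Highest average salary: New York ($109500)

New York ($109500)


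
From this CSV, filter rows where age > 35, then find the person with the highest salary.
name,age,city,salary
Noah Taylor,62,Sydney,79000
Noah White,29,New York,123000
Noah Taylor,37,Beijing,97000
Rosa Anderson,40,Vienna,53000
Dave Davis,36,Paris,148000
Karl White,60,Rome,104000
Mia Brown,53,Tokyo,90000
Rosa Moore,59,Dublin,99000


Filter: age > 35
Sort by: salary (descending)

Filtered records (7):
  Dave Davis, age 36, salary $148000
  Karl White, age 60, salary $104000
  Rosa Moore, age 59, salary $99000
  Noah Taylor, age 37, salary $97000
  Mia Brown, age 53, salary $90000
  Noah Taylor, age 62, salary $79000
  Rosa Anderson, age 40, salary $53000

Highest salary: Dave Davis ($148000)

Dave Davis


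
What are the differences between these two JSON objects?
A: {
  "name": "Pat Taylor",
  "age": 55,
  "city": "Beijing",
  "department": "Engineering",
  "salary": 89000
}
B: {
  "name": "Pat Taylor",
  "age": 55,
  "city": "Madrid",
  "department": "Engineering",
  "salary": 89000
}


Comparing each field (in key order):
  name: same
  age: same
  city: DIFFERENT
  department: same
  salary: same
Differences:
  city: Beijing -> Madrid

1 field(s) changed

1 change: city


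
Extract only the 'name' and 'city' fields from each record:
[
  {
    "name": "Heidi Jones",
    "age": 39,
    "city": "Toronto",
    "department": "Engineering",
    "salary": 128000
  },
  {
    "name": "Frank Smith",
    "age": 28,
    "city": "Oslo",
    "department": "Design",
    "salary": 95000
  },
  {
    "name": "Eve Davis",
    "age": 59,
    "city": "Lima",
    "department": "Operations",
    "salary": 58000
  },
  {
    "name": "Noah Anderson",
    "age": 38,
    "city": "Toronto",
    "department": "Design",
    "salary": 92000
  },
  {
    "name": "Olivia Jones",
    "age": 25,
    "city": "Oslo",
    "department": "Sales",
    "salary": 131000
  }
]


Original: 5 records with fields: name, age, city, department, salary
Keep: ['name', 'city']
Drop: ['age', 'department', 'salary']
Result: 5 records, 2 fields each

[
  {
    "name": "Heidi Jones",
    "city": "Toronto"
  },
  {
    "name": "Frank Smith",
    "city": "Oslo"
  },
  {
    "name": "Eve Davis",
    "city": "Lima"
  },
  {
    "name": "Noah Anderson",
    "city": "Toronto"
  },
  {
    "name": "Olivia Jones",
    "city": "Oslo"
  }
]


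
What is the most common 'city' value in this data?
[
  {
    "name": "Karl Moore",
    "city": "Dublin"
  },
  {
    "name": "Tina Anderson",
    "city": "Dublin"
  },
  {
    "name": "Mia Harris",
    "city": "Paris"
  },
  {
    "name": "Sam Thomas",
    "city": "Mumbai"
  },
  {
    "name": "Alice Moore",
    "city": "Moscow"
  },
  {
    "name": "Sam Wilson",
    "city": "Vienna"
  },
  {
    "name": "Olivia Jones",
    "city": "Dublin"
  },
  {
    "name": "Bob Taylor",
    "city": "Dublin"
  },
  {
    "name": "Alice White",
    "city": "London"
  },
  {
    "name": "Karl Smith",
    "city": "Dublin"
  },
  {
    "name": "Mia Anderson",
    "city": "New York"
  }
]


Counting 'city' values across 11 records:

  Dublin: 5 #####
  Paris: 1 #
  Mumbai: 1 #
  Moscow: 1 #
  Vienna: 1 #
  London: 1 #
  New York: 1 #

Most common: Dublin (5 times)

Dublin (5 times)


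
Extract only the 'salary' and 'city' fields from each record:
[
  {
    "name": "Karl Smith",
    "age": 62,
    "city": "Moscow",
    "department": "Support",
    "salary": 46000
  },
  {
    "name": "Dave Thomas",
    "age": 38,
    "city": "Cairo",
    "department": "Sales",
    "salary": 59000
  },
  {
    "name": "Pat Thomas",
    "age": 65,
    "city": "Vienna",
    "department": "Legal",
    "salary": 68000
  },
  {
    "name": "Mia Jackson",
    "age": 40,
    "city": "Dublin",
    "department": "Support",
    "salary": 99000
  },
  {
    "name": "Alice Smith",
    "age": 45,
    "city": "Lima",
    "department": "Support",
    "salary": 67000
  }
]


Original: 5 records with fields: name, age, city, department, salary
Keep: ['salary', 'city']
Drop: ['name', 'age', 'department']
Result: 5 records, 2 fields each

[
  {
    "salary": 46000,
    "city": "Moscow"
  },
  {
    "salary": 59000,
    "city": "Cairo"
  },
  {
    "salary": 68000,
    "city": "Vienna"
  },
  {
    "salary": 99000,
    "city": "Dublin"
  },
  {
    "salary": 67000,
    "city": "Lima"
  }
]
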